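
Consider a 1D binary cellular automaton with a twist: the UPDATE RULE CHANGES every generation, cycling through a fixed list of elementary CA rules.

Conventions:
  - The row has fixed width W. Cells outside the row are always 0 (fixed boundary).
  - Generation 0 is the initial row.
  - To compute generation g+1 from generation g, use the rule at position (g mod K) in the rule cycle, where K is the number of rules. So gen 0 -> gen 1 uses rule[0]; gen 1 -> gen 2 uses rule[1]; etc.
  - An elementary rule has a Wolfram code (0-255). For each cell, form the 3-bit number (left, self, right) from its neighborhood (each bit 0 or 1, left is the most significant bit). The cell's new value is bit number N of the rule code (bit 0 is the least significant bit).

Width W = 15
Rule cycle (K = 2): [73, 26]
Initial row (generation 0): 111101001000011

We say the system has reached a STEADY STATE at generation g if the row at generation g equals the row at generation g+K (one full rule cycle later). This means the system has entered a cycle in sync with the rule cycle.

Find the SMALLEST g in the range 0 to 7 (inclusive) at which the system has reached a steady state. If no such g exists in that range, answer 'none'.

Answer: none

Derivation:
Gen 0: 111101001000011
Gen 1 (rule 73): 100100000011011
Gen 2 (rule 26): 011010000110010
Gen 3 (rule 73): 011000110110000
Gen 4 (rule 26): 110101100101000
Gen 5 (rule 73): 110001100000011
Gen 6 (rule 26): 101011010000110
Gen 7 (rule 73): 000011000110110
Gen 8 (rule 26): 000110101100101
Gen 9 (rule 73): 110110001100000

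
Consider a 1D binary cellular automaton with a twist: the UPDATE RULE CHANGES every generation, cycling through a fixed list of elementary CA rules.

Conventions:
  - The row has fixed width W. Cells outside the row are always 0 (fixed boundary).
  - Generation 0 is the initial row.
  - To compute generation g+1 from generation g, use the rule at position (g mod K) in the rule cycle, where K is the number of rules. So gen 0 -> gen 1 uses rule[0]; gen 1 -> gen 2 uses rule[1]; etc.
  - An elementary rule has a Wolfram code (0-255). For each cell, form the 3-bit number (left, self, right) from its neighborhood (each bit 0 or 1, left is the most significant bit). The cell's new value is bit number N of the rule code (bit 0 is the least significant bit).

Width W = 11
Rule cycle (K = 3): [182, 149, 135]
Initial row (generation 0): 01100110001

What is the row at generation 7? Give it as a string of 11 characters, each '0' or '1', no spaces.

Answer: 11111100100

Derivation:
Gen 0: 01100110001
Gen 1 (rule 182): 10011001011
Gen 2 (rule 149): 11000101000
Gen 3 (rule 135): 00011101011
Gen 4 (rule 182): 00101011100
Gen 5 (rule 149): 10101001011
Gen 6 (rule 135): 10101011000
Gen 7 (rule 182): 11111100100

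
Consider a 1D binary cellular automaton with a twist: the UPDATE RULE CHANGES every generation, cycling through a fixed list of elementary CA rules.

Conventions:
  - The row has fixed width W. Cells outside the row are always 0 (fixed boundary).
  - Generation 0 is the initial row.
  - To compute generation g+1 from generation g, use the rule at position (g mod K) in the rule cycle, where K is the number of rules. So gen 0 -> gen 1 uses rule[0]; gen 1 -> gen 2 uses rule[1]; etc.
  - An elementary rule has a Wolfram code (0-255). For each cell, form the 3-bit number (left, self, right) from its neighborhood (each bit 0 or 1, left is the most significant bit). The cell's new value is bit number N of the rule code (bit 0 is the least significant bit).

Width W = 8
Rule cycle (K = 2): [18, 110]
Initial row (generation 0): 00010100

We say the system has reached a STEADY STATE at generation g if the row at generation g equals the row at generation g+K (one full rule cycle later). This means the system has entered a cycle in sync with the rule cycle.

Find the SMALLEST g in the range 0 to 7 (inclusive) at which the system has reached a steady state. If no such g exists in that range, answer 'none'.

Gen 0: 00010100
Gen 1 (rule 18): 00100010
Gen 2 (rule 110): 01100110
Gen 3 (rule 18): 10011001
Gen 4 (rule 110): 10111011
Gen 5 (rule 18): 00000000
Gen 6 (rule 110): 00000000
Gen 7 (rule 18): 00000000
Gen 8 (rule 110): 00000000
Gen 9 (rule 18): 00000000

Answer: 5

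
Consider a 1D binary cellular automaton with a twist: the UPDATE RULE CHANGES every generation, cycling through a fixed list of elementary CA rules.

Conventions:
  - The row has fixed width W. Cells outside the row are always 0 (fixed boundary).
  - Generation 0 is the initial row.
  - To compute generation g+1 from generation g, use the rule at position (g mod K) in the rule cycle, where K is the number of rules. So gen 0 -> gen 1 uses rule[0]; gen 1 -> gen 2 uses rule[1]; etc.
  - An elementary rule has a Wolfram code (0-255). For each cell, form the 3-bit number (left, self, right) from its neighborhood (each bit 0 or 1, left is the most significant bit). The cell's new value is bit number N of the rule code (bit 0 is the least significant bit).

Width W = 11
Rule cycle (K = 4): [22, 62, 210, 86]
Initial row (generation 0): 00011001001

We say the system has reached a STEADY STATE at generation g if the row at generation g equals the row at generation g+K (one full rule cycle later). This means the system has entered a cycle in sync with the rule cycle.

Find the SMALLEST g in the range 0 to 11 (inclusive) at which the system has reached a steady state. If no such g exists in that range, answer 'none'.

Gen 0: 00011001001
Gen 1 (rule 22): 00100111111
Gen 2 (rule 62): 01111100000
Gen 3 (rule 210): 10111110000
Gen 4 (rule 86): 10000011000
Gen 5 (rule 22): 11000100100
Gen 6 (rule 62): 10101111110
Gen 7 (rule 210): 00000111111
Gen 8 (rule 86): 00001000001
Gen 9 (rule 22): 00011100011
Gen 10 (rule 62): 00110010110
Gen 11 (rule 210): 01011100011
Gen 12 (rule 86): 11000110101
Gen 13 (rule 22): 00101000101
Gen 14 (rule 62): 01111101111
Gen 15 (rule 210): 10111100111

Answer: none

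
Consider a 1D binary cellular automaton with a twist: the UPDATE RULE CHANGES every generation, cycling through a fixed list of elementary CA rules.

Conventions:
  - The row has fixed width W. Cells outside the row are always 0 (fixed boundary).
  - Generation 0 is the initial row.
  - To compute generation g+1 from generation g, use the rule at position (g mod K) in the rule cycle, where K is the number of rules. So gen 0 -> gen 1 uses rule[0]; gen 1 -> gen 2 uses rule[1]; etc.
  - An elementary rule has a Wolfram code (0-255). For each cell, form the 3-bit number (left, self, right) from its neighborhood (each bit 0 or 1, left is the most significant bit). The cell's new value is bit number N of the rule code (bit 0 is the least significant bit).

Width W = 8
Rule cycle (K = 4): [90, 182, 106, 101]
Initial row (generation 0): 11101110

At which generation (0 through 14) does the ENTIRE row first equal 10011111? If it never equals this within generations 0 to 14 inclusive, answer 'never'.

Answer: 10

Derivation:
Gen 0: 11101110
Gen 1 (rule 90): 10101011
Gen 2 (rule 182): 11111100
Gen 3 (rule 106): 10000100
Gen 4 (rule 101): 10110101
Gen 5 (rule 90): 00110000
Gen 6 (rule 182): 01001000
Gen 7 (rule 106): 10010000
Gen 8 (rule 101): 10010111
Gen 9 (rule 90): 01100101
Gen 10 (rule 182): 10011111
Gen 11 (rule 106): 00110001
Gen 12 (rule 101): 10010101
Gen 13 (rule 90): 01100000
Gen 14 (rule 182): 10010000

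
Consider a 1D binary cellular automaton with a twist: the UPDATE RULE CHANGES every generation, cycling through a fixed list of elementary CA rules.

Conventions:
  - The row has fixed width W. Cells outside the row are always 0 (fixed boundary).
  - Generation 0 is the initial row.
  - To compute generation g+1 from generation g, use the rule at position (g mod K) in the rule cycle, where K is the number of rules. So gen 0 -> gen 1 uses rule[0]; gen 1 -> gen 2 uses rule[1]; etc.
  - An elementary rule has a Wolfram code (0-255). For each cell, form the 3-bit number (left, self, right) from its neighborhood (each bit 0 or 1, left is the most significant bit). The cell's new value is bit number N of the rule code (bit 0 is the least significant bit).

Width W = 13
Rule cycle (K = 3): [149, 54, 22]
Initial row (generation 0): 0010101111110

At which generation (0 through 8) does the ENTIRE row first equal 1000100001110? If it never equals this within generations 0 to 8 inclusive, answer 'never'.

Gen 0: 0010101111110
Gen 1 (rule 149): 1010100111101
Gen 2 (rule 54): 1111111000011
Gen 3 (rule 22): 0000000100100
Gen 4 (rule 149): 1111110110111
Gen 5 (rule 54): 0000001001000
Gen 6 (rule 22): 0000011111100
Gen 7 (rule 149): 1111001111011
Gen 8 (rule 54): 0000110000100

Answer: never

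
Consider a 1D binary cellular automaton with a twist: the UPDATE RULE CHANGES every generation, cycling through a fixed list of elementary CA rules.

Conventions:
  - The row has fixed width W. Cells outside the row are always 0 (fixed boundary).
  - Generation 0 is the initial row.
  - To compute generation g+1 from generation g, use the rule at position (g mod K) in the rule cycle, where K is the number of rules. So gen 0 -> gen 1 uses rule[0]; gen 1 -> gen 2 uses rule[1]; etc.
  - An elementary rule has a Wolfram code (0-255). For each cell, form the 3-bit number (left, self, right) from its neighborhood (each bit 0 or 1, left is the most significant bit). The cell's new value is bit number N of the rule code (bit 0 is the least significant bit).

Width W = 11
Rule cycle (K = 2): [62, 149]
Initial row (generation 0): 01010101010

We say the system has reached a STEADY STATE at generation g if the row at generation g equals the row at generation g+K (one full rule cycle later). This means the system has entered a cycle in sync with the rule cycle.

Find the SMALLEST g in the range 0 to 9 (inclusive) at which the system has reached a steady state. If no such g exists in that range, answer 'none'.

Answer: none

Derivation:
Gen 0: 01010101010
Gen 1 (rule 62): 11111111111
Gen 2 (rule 149): 01111111110
Gen 3 (rule 62): 11000000001
Gen 4 (rule 149): 00111111101
Gen 5 (rule 62): 01100000011
Gen 6 (rule 149): 00011111000
Gen 7 (rule 62): 00110000100
Gen 8 (rule 149): 10001110111
Gen 9 (rule 62): 11011001100
Gen 10 (rule 149): 00000100011
Gen 11 (rule 62): 00001110110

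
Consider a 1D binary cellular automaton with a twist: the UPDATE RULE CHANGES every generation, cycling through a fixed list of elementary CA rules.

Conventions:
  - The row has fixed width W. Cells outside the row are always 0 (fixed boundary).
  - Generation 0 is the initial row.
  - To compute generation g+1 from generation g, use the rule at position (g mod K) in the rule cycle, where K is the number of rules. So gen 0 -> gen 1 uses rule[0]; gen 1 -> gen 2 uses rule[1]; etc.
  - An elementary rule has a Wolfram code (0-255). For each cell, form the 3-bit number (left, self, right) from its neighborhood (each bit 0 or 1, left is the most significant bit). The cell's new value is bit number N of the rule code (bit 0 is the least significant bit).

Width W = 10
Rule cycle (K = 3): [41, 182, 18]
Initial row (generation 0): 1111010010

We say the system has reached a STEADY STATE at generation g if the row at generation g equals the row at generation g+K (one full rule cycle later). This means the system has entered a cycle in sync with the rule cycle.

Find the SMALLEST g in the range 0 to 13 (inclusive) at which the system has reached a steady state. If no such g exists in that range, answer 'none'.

Answer: 6

Derivation:
Gen 0: 1111010010
Gen 1 (rule 41): 1000100000
Gen 2 (rule 182): 1101110000
Gen 3 (rule 18): 0000001000
Gen 4 (rule 41): 1111100011
Gen 5 (rule 182): 0111010100
Gen 6 (rule 18): 1000000010
Gen 7 (rule 41): 0011111000
Gen 8 (rule 182): 0101110100
Gen 9 (rule 18): 1000000010
Gen 10 (rule 41): 0011111000
Gen 11 (rule 182): 0101110100
Gen 12 (rule 18): 1000000010
Gen 13 (rule 41): 0011111000
Gen 14 (rule 182): 0101110100
Gen 15 (rule 18): 1000000010
Gen 16 (rule 41): 0011111000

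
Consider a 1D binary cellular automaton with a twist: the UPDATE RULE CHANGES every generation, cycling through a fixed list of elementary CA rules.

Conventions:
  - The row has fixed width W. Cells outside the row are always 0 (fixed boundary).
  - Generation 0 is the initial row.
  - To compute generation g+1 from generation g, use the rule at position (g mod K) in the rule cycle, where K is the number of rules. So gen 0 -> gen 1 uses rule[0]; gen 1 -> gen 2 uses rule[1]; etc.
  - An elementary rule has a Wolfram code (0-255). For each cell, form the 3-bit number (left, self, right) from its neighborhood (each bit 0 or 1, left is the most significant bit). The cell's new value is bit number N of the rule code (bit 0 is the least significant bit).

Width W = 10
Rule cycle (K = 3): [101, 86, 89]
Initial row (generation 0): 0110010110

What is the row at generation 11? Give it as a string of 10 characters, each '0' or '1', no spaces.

Answer: 0111001111

Derivation:
Gen 0: 0110010110
Gen 1 (rule 101): 0010011010
Gen 2 (rule 86): 0111101011
Gen 3 (rule 89): 0100100011
Gen 4 (rule 101): 0100101001
Gen 5 (rule 86): 1111101111
Gen 6 (rule 89): 1000101001
Gen 7 (rule 101): 1010111001
Gen 8 (rule 86): 1010001111
Gen 9 (rule 89): 0001101001
Gen 10 (rule 101): 1100111001
Gen 11 (rule 86): 0111001111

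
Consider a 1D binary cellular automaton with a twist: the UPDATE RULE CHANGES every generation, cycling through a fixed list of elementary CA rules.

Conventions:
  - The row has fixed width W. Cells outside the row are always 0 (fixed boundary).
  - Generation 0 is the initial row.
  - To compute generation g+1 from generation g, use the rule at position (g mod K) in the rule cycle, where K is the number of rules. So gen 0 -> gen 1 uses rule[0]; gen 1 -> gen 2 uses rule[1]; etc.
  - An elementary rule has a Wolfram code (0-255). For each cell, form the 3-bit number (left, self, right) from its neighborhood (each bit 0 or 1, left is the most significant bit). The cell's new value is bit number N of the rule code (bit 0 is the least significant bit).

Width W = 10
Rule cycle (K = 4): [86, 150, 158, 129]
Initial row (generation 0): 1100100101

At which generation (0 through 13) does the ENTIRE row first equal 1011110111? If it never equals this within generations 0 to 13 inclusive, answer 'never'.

Answer: 3

Derivation:
Gen 0: 1100100101
Gen 1 (rule 86): 0111111101
Gen 2 (rule 150): 1011111001
Gen 3 (rule 158): 1011110111
Gen 4 (rule 129): 0001100010
Gen 5 (rule 86): 0010110111
Gen 6 (rule 150): 0110000010
Gen 7 (rule 158): 1101000111
Gen 8 (rule 129): 0000010010
Gen 9 (rule 86): 0000111111
Gen 10 (rule 150): 0001011110
Gen 11 (rule 158): 0011011101
Gen 12 (rule 129): 1000001000
Gen 13 (rule 86): 1100011100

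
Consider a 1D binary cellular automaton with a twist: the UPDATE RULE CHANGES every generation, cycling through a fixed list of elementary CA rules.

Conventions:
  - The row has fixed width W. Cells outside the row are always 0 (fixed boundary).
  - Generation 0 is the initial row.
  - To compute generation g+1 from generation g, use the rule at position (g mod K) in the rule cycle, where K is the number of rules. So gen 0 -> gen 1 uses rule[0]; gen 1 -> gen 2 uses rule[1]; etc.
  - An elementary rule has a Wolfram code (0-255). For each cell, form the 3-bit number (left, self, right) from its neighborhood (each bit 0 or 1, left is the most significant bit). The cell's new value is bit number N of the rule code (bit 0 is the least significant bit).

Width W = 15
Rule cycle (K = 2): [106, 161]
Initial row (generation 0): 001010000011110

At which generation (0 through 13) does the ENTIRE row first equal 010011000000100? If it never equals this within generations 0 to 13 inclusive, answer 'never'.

Answer: never

Derivation:
Gen 0: 001010000011110
Gen 1 (rule 106): 010100000110010
Gen 2 (rule 161): 001001110000000
Gen 3 (rule 106): 010011010000000
Gen 4 (rule 161): 000000100111111
Gen 5 (rule 106): 000001001100001
Gen 6 (rule 161): 111100000001100
Gen 7 (rule 106): 100100000011100
Gen 8 (rule 161): 000001111001001
Gen 9 (rule 106): 000011001010010
Gen 10 (rule 161): 111000000100000
Gen 11 (rule 106): 101000001000000
Gen 12 (rule 161): 010011100011111
Gen 13 (rule 106): 100110100110001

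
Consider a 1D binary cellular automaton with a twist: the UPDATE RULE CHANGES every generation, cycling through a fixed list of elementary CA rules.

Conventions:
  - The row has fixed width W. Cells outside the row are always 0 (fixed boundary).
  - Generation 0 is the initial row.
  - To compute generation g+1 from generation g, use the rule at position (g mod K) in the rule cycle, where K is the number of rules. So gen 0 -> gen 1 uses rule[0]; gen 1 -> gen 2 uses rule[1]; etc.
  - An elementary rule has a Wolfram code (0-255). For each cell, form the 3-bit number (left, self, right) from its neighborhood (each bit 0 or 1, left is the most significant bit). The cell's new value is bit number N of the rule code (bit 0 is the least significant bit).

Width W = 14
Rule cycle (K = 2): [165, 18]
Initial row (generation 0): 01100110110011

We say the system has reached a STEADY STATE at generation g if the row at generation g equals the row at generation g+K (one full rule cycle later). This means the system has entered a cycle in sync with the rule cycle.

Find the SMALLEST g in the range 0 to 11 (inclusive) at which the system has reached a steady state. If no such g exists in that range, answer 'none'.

Gen 0: 01100110110011
Gen 1 (rule 165): 00000001000000
Gen 2 (rule 18): 00000010100000
Gen 3 (rule 165): 11111011101111
Gen 4 (rule 18): 00000000000000
Gen 5 (rule 165): 11111111111111
Gen 6 (rule 18): 00000000000000
Gen 7 (rule 165): 11111111111111
Gen 8 (rule 18): 00000000000000
Gen 9 (rule 165): 11111111111111
Gen 10 (rule 18): 00000000000000
Gen 11 (rule 165): 11111111111111
Gen 12 (rule 18): 00000000000000
Gen 13 (rule 165): 11111111111111

Answer: 4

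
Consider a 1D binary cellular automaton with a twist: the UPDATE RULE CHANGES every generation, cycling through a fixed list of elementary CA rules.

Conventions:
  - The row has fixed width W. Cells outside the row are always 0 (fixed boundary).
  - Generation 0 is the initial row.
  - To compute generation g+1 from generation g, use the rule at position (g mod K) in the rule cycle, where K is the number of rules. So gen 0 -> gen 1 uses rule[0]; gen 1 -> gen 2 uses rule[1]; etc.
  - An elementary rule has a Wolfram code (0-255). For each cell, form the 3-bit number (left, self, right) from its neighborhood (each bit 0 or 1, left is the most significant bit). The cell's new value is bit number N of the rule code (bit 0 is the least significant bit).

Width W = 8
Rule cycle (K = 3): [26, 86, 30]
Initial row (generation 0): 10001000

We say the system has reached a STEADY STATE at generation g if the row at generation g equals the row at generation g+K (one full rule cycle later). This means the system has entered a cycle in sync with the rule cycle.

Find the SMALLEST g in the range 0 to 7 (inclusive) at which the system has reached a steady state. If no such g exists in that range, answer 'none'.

Gen 0: 10001000
Gen 1 (rule 26): 01010100
Gen 2 (rule 86): 11010110
Gen 3 (rule 30): 10010101
Gen 4 (rule 26): 01100000
Gen 5 (rule 86): 10110000
Gen 6 (rule 30): 10101000
Gen 7 (rule 26): 00000100
Gen 8 (rule 86): 00001110
Gen 9 (rule 30): 00011001
Gen 10 (rule 26): 00110110

Answer: none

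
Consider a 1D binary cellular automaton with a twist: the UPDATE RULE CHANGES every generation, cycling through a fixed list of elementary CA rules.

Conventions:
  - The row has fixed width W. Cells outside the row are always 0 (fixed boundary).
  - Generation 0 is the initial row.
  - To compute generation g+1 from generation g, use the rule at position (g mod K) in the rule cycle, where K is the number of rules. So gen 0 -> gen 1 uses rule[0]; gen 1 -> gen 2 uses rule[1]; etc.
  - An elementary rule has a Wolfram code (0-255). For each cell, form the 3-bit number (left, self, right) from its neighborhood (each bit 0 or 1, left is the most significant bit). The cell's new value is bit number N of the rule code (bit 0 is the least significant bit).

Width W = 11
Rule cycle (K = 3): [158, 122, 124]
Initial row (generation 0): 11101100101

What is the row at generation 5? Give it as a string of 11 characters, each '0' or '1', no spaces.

Gen 0: 11101100101
Gen 1 (rule 158): 11001011101
Gen 2 (rule 122): 11110110110
Gen 3 (rule 124): 10011111111
Gen 4 (rule 158): 11111111110
Gen 5 (rule 122): 10000000011

Answer: 10000000011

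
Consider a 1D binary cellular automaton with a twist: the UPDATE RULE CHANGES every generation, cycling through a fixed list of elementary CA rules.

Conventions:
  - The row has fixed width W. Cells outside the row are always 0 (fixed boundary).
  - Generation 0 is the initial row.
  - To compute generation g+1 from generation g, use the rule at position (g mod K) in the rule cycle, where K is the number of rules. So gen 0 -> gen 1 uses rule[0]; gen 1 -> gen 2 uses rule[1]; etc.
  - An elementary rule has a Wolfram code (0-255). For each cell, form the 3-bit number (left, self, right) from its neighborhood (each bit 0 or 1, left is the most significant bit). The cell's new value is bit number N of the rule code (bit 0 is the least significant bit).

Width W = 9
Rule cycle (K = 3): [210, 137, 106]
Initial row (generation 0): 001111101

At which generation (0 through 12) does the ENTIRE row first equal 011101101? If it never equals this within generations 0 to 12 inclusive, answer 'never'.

Answer: never

Derivation:
Gen 0: 001111101
Gen 1 (rule 210): 010111100
Gen 2 (rule 137): 000111001
Gen 3 (rule 106): 001101010
Gen 4 (rule 210): 010100001
Gen 5 (rule 137): 000001100
Gen 6 (rule 106): 000011100
Gen 7 (rule 210): 000101110
Gen 8 (rule 137): 110001100
Gen 9 (rule 106): 110011100
Gen 10 (rule 210): 011101110
Gen 11 (rule 137): 011001100
Gen 12 (rule 106): 111011100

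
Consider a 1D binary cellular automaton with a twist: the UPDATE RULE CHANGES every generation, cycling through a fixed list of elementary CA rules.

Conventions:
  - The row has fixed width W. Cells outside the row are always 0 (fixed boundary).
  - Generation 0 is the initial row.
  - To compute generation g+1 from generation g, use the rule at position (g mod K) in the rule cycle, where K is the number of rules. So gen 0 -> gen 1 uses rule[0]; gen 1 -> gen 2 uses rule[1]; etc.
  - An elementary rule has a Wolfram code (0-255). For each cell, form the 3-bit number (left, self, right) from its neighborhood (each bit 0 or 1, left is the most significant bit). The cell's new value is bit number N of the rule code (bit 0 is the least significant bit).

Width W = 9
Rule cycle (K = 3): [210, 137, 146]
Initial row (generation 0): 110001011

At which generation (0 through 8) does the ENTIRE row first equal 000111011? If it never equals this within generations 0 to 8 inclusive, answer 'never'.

Answer: never

Derivation:
Gen 0: 110001011
Gen 1 (rule 210): 011010001
Gen 2 (rule 137): 010000100
Gen 3 (rule 146): 101001010
Gen 4 (rule 210): 000110001
Gen 5 (rule 137): 110100100
Gen 6 (rule 146): 000011010
Gen 7 (rule 210): 000101001
Gen 8 (rule 137): 110000000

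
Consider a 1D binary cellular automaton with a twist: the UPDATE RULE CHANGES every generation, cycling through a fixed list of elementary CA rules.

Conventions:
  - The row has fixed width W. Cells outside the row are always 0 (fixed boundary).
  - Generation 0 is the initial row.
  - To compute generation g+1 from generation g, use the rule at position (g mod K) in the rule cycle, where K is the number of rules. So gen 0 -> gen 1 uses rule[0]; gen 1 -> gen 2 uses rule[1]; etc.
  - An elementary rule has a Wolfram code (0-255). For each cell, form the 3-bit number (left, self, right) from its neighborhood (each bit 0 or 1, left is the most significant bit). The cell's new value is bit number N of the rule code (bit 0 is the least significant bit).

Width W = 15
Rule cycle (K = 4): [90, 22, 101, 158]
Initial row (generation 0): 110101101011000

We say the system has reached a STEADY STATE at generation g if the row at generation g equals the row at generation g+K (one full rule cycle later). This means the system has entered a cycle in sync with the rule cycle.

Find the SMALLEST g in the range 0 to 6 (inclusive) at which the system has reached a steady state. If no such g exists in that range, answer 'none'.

Gen 0: 110101101011000
Gen 1 (rule 90): 110001100011100
Gen 2 (rule 22): 001010010100010
Gen 3 (rule 101): 101110011101010
Gen 4 (rule 158): 101101111001011
Gen 5 (rule 90): 001101001110011
Gen 6 (rule 22): 010001110001100
Gen 7 (rule 101): 010100010100101
Gen 8 (rule 158): 110110110111101
Gen 9 (rule 90): 110110110100100
Gen 10 (rule 22): 000000000111110

Answer: none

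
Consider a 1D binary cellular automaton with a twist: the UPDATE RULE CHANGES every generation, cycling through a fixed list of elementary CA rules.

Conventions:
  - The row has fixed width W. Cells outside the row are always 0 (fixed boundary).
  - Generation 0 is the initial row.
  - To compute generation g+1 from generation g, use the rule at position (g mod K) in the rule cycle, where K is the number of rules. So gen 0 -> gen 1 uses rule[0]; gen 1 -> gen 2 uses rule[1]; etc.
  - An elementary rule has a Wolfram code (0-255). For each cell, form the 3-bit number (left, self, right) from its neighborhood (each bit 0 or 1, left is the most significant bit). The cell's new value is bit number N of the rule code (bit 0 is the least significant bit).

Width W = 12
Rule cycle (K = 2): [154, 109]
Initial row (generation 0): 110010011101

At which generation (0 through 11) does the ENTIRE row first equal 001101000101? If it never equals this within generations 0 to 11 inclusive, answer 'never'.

Answer: 9

Derivation:
Gen 0: 110010011101
Gen 1 (rule 154): 101101111000
Gen 2 (rule 109): 111111001011
Gen 3 (rule 154): 111110110010
Gen 4 (rule 109): 100011110010
Gen 5 (rule 154): 010111101101
Gen 6 (rule 109): 011100111111
Gen 7 (rule 154): 111011111110
Gen 8 (rule 109): 101110000010
Gen 9 (rule 154): 001101000101
Gen 10 (rule 109): 101111010111
Gen 11 (rule 154): 001110000110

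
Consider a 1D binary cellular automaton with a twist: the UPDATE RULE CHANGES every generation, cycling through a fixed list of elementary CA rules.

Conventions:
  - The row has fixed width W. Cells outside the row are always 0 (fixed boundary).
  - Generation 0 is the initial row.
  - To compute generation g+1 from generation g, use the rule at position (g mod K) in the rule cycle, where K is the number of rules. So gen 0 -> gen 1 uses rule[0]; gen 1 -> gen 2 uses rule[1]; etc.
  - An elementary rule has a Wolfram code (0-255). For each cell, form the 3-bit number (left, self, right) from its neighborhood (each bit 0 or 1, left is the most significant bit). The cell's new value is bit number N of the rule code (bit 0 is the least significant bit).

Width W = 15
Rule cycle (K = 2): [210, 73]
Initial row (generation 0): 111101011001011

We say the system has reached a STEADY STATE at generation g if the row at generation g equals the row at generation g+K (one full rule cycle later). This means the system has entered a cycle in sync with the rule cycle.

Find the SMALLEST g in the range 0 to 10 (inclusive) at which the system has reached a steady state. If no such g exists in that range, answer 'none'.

Answer: none

Derivation:
Gen 0: 111101011001011
Gen 1 (rule 210): 011100001110001
Gen 2 (rule 73): 010101101010100
Gen 3 (rule 210): 100000100000010
Gen 4 (rule 73): 001110001111000
Gen 5 (rule 210): 010111010111100
Gen 6 (rule 73): 000101000100101
Gen 7 (rule 210): 001000101011000
Gen 8 (rule 73): 100010000011011
Gen 9 (rule 210): 010101000101001
Gen 10 (rule 73): 000000010000000
Gen 11 (rule 210): 000000101000000
Gen 12 (rule 73): 111110000011111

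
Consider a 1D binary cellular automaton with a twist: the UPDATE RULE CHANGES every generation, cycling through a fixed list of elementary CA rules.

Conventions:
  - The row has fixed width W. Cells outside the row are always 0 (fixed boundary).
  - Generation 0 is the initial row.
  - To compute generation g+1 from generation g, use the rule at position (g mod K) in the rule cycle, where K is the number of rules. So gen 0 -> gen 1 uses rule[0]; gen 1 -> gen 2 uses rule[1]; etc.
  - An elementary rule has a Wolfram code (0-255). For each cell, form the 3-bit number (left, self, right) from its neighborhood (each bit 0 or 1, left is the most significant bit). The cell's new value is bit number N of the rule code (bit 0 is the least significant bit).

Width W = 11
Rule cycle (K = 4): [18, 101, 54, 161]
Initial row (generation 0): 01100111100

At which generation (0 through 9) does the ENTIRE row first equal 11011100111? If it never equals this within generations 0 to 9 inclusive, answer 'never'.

Gen 0: 01100111100
Gen 1 (rule 18): 10011000010
Gen 2 (rule 101): 10001011010
Gen 3 (rule 54): 11011100111
Gen 4 (rule 161): 00101000010
Gen 5 (rule 18): 01000100101
Gen 6 (rule 101): 01010100111
Gen 7 (rule 54): 11111111000
Gen 8 (rule 161): 01111110011
Gen 9 (rule 18): 10000001100

Answer: 3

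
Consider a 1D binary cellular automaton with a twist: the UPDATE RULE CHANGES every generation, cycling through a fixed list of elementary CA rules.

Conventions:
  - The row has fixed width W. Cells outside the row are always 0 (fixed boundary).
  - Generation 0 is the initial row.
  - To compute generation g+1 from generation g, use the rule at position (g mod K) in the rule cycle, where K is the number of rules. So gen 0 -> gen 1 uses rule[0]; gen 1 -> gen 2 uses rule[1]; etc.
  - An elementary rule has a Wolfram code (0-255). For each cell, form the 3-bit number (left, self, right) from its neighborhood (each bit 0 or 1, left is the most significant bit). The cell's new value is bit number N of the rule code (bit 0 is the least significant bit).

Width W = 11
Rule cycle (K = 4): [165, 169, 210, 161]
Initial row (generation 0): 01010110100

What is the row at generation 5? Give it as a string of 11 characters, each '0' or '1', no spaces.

Answer: 01111100101

Derivation:
Gen 0: 01010110100
Gen 1 (rule 165): 01111001101
Gen 2 (rule 169): 01110001010
Gen 3 (rule 210): 10111010001
Gen 4 (rule 161): 01010100100
Gen 5 (rule 165): 01111100101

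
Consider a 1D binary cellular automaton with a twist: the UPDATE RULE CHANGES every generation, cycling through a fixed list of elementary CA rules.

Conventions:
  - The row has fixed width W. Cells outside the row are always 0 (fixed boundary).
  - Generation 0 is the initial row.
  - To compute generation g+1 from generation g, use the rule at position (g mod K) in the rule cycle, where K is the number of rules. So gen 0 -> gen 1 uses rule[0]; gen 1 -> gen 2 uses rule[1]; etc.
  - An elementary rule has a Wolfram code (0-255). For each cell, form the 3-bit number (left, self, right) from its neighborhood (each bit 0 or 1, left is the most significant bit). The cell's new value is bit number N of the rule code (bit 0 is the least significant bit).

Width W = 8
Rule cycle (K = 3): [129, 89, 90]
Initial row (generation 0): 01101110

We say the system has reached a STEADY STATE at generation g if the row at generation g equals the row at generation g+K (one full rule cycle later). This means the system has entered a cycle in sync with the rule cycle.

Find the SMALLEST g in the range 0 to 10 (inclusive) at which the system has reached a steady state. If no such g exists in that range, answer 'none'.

Gen 0: 01101110
Gen 1 (rule 129): 00000100
Gen 2 (rule 89): 11110011
Gen 3 (rule 90): 10011111
Gen 4 (rule 129): 00001110
Gen 5 (rule 89): 11101011
Gen 6 (rule 90): 10100011
Gen 7 (rule 129): 00001000
Gen 8 (rule 89): 11100111
Gen 9 (rule 90): 10111101
Gen 10 (rule 129): 00011000
Gen 11 (rule 89): 11011111
Gen 12 (rule 90): 11010001
Gen 13 (rule 129): 00000100

Answer: none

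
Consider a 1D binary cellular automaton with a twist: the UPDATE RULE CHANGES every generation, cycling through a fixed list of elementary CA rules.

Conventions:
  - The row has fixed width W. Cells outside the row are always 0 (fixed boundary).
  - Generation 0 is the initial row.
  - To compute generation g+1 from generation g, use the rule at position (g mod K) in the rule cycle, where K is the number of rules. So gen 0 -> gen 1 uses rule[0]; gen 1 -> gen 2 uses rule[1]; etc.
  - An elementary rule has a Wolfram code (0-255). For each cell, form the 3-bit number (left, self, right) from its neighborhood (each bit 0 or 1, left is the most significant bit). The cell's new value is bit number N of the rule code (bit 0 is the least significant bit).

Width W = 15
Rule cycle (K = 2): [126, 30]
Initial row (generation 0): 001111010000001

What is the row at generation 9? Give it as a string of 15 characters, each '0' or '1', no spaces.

Answer: 110111111111110

Derivation:
Gen 0: 001111010000001
Gen 1 (rule 126): 011001111000011
Gen 2 (rule 30): 110111000100110
Gen 3 (rule 126): 111101101111111
Gen 4 (rule 30): 100001001000000
Gen 5 (rule 126): 110011111100000
Gen 6 (rule 30): 101110000010000
Gen 7 (rule 126): 111011000111000
Gen 8 (rule 30): 100010101100100
Gen 9 (rule 126): 110111111111110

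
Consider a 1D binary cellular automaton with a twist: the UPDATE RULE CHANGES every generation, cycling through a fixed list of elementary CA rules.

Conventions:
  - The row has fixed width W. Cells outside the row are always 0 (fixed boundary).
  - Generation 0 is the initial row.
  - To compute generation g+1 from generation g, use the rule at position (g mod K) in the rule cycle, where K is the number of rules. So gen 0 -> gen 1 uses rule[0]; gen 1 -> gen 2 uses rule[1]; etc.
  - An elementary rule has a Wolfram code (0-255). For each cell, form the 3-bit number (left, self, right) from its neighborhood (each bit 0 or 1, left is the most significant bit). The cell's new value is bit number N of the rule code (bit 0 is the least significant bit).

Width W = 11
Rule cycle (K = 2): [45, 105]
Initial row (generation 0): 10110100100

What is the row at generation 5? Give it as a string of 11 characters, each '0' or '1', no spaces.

Gen 0: 10110100100
Gen 1 (rule 45): 11101100101
Gen 2 (rule 105): 10111100010
Gen 3 (rule 45): 11100001010
Gen 4 (rule 105): 10101100100
Gen 5 (rule 45): 11111000101

Answer: 11111000101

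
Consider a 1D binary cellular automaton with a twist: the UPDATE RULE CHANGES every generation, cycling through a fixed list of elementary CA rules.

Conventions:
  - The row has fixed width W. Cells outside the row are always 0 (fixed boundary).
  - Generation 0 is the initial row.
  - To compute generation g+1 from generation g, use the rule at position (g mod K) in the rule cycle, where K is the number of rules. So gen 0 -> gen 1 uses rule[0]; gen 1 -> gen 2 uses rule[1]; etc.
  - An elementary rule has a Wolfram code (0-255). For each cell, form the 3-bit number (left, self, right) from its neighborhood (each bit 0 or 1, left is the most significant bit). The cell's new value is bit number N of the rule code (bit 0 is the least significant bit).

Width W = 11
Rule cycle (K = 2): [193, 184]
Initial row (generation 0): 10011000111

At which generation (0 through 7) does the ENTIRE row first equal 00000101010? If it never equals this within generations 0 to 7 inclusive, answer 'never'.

Gen 0: 10011000111
Gen 1 (rule 193): 00001010011
Gen 2 (rule 184): 00000101010
Gen 3 (rule 193): 11110000000
Gen 4 (rule 184): 11101000000
Gen 5 (rule 193): 01100011111
Gen 6 (rule 184): 01010011110
Gen 7 (rule 193): 00000001110

Answer: 2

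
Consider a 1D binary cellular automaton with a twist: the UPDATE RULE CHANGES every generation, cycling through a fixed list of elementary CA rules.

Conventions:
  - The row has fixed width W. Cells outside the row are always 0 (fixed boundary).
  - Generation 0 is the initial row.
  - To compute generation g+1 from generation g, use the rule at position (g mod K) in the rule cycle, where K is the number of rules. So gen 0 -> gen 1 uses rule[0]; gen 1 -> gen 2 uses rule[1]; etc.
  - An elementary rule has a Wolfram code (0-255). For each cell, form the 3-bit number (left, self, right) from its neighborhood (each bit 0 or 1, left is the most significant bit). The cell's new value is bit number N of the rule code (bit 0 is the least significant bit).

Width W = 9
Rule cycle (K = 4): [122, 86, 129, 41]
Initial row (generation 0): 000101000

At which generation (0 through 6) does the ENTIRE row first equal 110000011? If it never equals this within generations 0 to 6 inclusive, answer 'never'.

Answer: 6

Derivation:
Gen 0: 000101000
Gen 1 (rule 122): 001010100
Gen 2 (rule 86): 011010110
Gen 3 (rule 129): 000000000
Gen 4 (rule 41): 111111111
Gen 5 (rule 122): 100000001
Gen 6 (rule 86): 110000011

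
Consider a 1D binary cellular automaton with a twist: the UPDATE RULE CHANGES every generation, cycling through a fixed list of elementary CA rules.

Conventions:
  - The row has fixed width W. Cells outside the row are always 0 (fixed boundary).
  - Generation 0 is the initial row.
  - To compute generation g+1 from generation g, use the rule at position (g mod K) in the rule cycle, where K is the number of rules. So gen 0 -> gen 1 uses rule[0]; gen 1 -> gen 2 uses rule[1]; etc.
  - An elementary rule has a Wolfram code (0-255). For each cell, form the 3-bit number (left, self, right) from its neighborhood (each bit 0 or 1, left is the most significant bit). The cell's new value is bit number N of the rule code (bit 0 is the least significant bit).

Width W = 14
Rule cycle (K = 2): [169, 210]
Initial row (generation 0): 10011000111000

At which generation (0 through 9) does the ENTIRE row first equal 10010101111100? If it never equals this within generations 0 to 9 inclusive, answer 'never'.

Answer: never

Derivation:
Gen 0: 10011000111000
Gen 1 (rule 169): 00010010110011
Gen 2 (rule 210): 00101100011101
Gen 3 (rule 169): 10011001011010
Gen 4 (rule 210): 01101110001001
Gen 5 (rule 169): 01011100100000
Gen 6 (rule 210): 10001111010000
Gen 7 (rule 169): 00101110100111
Gen 8 (rule 210): 01000110011011
Gen 9 (rule 169): 00010100010110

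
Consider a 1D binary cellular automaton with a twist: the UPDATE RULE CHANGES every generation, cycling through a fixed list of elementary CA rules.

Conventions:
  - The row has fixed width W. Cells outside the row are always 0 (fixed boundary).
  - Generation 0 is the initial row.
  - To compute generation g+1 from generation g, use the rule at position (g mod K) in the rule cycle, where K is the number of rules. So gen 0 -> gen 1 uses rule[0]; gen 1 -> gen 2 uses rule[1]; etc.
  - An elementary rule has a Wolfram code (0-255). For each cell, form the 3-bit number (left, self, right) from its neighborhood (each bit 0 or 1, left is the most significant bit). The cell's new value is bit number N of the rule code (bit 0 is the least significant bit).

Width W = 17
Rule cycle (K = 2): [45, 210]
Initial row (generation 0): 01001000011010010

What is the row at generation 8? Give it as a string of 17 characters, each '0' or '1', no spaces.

Gen 0: 01001000011010010
Gen 1 (rule 45): 01001011010110010
Gen 2 (rule 210): 10110001000011101
Gen 3 (rule 45): 11100101011010011
Gen 4 (rule 210): 01111000001001101
Gen 5 (rule 45): 01000011101001011
Gen 6 (rule 210): 10100101100110001
Gen 7 (rule 45): 11100111000100101
Gen 8 (rule 210): 01111011101011000

Answer: 01111011101011000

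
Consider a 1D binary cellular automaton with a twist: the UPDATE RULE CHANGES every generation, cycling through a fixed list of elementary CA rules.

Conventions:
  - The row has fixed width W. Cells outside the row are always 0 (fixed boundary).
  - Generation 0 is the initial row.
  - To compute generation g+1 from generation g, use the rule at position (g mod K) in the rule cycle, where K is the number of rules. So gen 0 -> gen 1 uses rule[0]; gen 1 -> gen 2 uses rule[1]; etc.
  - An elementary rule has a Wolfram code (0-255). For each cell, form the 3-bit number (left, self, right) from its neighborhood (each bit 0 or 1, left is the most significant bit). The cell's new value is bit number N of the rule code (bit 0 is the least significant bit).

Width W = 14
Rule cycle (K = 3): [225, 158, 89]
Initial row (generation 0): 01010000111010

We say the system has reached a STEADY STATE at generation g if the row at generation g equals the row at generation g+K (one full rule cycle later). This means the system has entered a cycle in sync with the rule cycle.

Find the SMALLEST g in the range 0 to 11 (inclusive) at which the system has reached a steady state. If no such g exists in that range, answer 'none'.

Gen 0: 01010000111010
Gen 1 (rule 225): 00100110011100
Gen 2 (rule 158): 01111101111010
Gen 3 (rule 89): 01000101001001
Gen 4 (rule 225): 00010010000000
Gen 5 (rule 158): 00111111000000
Gen 6 (rule 89): 10100001111111
Gen 7 (rule 225): 01001100111111
Gen 8 (rule 158): 11111011111110
Gen 9 (rule 89): 10001010000011
Gen 10 (rule 225): 00100100111001
Gen 11 (rule 158): 01111111110111
Gen 12 (rule 89): 01000000010101
Gen 13 (rule 225): 00011111001010
Gen 14 (rule 158): 00111110111011

Answer: none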